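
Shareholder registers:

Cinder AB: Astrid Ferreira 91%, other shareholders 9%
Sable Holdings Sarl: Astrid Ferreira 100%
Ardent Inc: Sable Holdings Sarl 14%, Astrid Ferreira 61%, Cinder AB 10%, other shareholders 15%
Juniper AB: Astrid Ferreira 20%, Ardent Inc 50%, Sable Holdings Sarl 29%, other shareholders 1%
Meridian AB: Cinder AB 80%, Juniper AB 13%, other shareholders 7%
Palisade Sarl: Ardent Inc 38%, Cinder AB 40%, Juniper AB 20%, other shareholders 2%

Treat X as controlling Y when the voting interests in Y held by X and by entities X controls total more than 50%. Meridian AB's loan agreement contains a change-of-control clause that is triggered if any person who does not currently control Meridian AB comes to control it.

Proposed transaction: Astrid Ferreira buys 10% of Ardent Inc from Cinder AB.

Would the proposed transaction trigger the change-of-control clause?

The purchase adds only to Astrid's holdings (Cinder's stake shrinks), so Astrid is the only person who could newly come to control Meridian.
Astrid holds 91% of Cinder, so Astrid controls Cinder.
Astrid holds 100% of Sable, so Astrid controls Sable.
Sable and Astrid and Cinder together hold 14% + 61% + 10% = 85% of Ardent, so Astrid controls Ardent.
Astrid and Ardent and Sable together hold 20% + 50% + 29% = 99% of Juniper, so Astrid controls Juniper.
Cinder and Juniper together hold 80% + 13% = 93% of Meridian, so Astrid controls Meridian.
So Astrid already controls Meridian before the transaction.
After the purchase, Astrid's direct stake in Ardent rises to 61% + 10% = 71%, and Cinder's stake falls to 0%.
Astrid controlled Meridian already, so this is not a new person acquiring control; every other person's position is unchanged or reduced.
No new person acquires control, so the clause is not triggered.

No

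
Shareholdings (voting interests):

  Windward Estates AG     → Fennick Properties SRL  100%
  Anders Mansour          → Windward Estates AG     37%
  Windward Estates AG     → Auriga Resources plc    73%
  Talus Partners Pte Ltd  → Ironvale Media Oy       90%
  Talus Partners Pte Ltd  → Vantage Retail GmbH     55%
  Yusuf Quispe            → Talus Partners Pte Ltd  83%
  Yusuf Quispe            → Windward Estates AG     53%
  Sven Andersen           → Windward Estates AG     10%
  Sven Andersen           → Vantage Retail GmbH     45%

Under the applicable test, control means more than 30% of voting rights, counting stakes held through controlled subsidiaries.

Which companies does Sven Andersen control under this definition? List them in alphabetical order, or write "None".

Sven holds 45% of Vantage, so Sven controls Vantage.
No other company's threshold is met.

Vantage Retail GmbH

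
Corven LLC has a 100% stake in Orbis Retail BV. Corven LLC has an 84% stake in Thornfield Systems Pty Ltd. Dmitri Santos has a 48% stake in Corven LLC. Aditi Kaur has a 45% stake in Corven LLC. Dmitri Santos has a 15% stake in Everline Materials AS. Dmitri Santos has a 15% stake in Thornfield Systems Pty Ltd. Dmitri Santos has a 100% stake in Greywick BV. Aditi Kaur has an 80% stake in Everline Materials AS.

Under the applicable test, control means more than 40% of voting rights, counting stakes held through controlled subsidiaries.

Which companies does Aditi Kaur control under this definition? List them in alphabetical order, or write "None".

Corven LLC, Everline Materials AS, Orbis Retail BV, Thornfield Systems Pty Ltd

Aditi holds 45% of Corven, so Aditi controls Corven.
Aditi holds 80% of Everline, so Aditi controls Everline.
Corven holds 100% of Orbis, so Aditi controls Orbis.
Corven holds 84% of Thornfield, so Aditi controls Thornfield.
No other company's threshold is met.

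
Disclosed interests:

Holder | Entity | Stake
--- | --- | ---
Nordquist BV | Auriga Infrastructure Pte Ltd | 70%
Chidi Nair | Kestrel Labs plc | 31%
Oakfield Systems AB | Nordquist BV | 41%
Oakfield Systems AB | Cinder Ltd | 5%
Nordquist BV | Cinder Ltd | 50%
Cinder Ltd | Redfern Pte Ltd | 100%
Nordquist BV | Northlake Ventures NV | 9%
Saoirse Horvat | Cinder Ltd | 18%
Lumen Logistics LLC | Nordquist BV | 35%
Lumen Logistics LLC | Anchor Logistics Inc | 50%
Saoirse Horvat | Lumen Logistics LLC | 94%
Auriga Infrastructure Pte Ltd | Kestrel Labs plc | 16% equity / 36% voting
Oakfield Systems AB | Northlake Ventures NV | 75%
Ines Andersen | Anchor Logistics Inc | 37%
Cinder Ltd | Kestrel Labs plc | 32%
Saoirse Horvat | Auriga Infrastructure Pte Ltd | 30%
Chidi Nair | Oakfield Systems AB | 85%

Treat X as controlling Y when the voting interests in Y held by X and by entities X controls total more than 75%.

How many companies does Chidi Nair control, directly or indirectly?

1

Chidi holds 85% of Oakfield, so Chidi controls Oakfield.
No other company's threshold is met.
Chidi controls 1 company.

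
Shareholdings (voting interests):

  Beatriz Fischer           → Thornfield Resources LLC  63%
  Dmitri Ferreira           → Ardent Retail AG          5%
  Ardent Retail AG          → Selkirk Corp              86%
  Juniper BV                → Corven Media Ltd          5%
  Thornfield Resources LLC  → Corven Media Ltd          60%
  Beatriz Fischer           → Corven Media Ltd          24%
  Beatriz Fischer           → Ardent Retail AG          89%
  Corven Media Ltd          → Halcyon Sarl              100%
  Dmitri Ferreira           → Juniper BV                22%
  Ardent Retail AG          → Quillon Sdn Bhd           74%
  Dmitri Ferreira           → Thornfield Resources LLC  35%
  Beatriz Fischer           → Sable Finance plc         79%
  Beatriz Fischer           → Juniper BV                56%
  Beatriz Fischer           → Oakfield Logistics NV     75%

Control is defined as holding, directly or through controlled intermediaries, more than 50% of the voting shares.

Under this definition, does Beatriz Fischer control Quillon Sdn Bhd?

Beatriz holds 89% of Ardent, so Beatriz controls Ardent.
Ardent holds 74% of Quillon, so Beatriz controls Quillon.

Yes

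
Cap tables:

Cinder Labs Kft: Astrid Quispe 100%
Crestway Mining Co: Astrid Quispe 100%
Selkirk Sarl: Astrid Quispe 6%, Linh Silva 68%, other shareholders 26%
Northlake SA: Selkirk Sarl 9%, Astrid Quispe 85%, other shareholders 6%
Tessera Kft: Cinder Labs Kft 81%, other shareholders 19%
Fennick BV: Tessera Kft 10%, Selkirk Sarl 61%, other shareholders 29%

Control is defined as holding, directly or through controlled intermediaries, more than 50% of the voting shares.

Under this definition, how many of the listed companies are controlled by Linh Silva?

2

Linh holds 68% of Selkirk, so Linh controls Selkirk.
Selkirk holds 61% of Fennick, so Linh controls Fennick.
No other company's threshold is met.
Linh controls 2 companies.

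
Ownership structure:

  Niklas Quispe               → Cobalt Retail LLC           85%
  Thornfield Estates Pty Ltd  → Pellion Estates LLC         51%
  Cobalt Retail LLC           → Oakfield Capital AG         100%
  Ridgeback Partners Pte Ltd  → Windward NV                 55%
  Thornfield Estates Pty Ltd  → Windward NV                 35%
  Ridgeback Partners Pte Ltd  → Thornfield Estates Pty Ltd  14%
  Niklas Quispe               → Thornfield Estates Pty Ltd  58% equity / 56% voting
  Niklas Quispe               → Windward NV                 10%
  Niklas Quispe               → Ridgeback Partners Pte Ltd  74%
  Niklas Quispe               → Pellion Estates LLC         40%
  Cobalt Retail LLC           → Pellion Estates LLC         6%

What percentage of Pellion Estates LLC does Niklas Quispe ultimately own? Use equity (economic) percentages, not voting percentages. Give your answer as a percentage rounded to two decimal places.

79.96%

Niklas reaches Pellion along 4 paths.
Direct stake: 40% = 40%.
Via Cobalt: 85% × 6% = 5.1%.
Via Thornfield: 58% × 51% = 29.58%.
Via Ridgeback → Thornfield: 74% × 14% × 51% = 5.2836%.
Total: 40% + 5.1% + 29.58% + 5.2836% = 79.9636%.
Rounded: 79.96%.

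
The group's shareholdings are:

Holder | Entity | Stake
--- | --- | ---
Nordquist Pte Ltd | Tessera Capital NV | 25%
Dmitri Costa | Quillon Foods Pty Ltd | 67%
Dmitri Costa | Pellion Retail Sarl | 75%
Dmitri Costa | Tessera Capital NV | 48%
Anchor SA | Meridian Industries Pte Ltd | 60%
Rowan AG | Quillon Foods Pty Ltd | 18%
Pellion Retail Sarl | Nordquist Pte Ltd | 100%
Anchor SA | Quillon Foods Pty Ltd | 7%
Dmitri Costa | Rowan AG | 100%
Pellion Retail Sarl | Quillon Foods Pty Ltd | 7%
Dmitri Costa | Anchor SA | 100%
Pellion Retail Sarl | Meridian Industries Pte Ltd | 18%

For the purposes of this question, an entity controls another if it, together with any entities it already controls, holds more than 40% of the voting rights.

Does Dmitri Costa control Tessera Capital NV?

Dmitri holds 75% of Pellion, so Dmitri controls Pellion.
Pellion holds 100% of Nordquist, so Dmitri controls Nordquist.
Dmitri and Nordquist together hold 48% + 25% = 73% of Tessera, so Dmitri controls Tessera.

Yes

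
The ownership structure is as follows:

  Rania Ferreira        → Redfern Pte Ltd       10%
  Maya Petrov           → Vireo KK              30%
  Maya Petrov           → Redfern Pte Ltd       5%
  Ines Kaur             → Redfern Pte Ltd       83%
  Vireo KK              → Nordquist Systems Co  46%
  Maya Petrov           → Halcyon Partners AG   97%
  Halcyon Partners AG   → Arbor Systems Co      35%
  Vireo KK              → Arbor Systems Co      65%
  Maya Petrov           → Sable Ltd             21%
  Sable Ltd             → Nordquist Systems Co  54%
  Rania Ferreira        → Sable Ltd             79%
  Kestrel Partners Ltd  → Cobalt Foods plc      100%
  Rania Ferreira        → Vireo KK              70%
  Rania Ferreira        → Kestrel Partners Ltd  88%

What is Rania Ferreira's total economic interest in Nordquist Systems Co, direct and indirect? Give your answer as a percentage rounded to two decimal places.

74.86%

Rania reaches Nordquist along 2 paths.
Via Sable: 79% × 54% = 42.66%.
Via Vireo: 70% × 46% = 32.2%.
Total: 42.66% + 32.2% = 74.86%.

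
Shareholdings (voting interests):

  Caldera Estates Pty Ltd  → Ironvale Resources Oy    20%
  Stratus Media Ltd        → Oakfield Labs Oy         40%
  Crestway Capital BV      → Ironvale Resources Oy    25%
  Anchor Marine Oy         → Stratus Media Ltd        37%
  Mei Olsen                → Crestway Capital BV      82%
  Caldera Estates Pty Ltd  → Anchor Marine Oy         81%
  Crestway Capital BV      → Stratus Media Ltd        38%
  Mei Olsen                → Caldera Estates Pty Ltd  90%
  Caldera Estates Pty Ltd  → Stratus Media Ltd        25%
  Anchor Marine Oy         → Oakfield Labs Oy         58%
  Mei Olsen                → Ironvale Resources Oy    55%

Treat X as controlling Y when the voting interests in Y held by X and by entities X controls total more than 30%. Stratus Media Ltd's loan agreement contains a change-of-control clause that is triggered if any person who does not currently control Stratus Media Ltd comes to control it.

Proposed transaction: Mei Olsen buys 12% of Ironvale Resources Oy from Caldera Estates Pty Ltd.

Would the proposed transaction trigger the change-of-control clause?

No

The purchase adds only to Mei's holdings (Caldera's stake shrinks), so Mei is the only person who could newly come to control Stratus.
Mei holds 90% of Caldera, so Mei controls Caldera.
Caldera holds 81% of Anchor, so Mei controls Anchor.
Mei holds 82% of Crestway, so Mei controls Crestway.
Caldera and Crestway and Anchor together hold 25% + 38% + 37% = 100% of Stratus, so Mei controls Stratus.
So Mei already controls Stratus before the transaction.
After the purchase, Mei's direct stake in Ironvale rises to 55% + 12% = 67%, and Caldera's stake falls to 8%.
Mei controlled Stratus already, so this is not a new person acquiring control; every other person's position is unchanged or reduced.
No new person acquires control, so the clause is not triggered.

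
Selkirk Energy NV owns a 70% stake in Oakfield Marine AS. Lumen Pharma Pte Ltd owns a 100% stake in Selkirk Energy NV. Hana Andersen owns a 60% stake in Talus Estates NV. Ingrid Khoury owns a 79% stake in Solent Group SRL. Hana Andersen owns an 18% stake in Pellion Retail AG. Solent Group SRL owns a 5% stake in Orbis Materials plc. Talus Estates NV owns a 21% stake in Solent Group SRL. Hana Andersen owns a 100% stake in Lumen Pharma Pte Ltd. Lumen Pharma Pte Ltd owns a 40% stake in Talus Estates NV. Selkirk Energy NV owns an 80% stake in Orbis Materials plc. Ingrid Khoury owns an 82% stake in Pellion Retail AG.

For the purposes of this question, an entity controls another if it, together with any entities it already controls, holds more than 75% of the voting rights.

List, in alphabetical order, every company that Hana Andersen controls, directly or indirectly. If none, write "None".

Hana holds 100% of Lumen, so Hana controls Lumen.
Lumen holds 100% of Selkirk, so Hana controls Selkirk.
Lumen and Hana together hold 40% + 60% = 100% of Talus, so Hana controls Talus.
Selkirk holds 80% of Orbis, so Hana controls Orbis.
No other company's threshold is met.

Lumen Pharma Pte Ltd, Orbis Materials plc, Selkirk Energy NV, Talus Estates NV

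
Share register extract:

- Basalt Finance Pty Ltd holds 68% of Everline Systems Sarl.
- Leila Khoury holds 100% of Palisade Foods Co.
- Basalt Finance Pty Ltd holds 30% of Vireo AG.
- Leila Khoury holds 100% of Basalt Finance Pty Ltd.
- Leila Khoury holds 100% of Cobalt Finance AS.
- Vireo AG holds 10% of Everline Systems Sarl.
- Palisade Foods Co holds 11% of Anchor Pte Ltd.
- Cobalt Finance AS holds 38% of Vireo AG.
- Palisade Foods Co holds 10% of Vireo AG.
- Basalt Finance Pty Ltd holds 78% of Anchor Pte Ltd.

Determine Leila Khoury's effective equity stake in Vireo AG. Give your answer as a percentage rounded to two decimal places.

Leila reaches Vireo along 3 paths.
Via Basalt: 100% × 30% = 30%.
Via Palisade: 100% × 10% = 10%.
Via Cobalt: 100% × 38% = 38%.
Total: 30% + 10% + 38% = 78%.
Rounded: 78.00%.

78.00%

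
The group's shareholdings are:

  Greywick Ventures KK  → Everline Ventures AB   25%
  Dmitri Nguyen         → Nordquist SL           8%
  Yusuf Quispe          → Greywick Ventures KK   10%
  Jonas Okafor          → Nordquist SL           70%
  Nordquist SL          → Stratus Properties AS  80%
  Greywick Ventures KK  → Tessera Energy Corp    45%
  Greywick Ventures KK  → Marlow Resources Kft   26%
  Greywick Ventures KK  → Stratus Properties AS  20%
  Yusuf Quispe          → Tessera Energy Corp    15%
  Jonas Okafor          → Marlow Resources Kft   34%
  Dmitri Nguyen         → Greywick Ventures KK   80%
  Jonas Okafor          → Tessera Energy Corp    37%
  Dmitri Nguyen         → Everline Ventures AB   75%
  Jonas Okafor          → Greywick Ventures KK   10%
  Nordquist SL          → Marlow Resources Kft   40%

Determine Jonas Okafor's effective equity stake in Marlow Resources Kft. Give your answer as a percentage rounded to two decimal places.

64.60%

Jonas reaches Marlow along 3 paths.
Via Greywick: 10% × 26% = 2.6%.
Via Nordquist: 70% × 40% = 28%.
Direct stake: 34% = 34%.
Total: 2.6% + 28% + 34% = 64.6%.
Rounded: 64.60%.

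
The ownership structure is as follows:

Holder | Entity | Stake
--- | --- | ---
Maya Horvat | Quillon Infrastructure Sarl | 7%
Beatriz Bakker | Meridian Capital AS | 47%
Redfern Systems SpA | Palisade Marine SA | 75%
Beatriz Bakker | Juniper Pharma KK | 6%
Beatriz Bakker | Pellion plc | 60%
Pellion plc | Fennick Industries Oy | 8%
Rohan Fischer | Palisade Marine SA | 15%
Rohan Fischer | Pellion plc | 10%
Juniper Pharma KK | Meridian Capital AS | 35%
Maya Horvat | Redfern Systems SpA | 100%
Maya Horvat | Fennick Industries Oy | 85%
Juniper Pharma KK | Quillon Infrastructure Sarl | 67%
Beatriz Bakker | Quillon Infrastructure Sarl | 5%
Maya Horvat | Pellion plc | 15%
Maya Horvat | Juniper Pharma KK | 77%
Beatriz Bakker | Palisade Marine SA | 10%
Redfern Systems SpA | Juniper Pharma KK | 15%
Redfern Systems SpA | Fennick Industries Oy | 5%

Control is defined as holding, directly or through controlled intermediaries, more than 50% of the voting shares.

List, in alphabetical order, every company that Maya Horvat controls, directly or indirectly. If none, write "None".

Fennick Industries Oy, Juniper Pharma KK, Palisade Marine SA, Quillon Infrastructure Sarl, Redfern Systems SpA

Maya holds 100% of Redfern, so Maya controls Redfern.
Redfern and Maya together hold 15% + 77% = 92% of Juniper, so Maya controls Juniper.
Juniper and Maya together hold 67% + 7% = 74% of Quillon, so Maya controls Quillon.
Redfern holds 75% of Palisade, so Maya controls Palisade.
Redfern and Maya together hold 5% + 85% = 90% of Fennick, so Maya controls Fennick.
No other company's threshold is met.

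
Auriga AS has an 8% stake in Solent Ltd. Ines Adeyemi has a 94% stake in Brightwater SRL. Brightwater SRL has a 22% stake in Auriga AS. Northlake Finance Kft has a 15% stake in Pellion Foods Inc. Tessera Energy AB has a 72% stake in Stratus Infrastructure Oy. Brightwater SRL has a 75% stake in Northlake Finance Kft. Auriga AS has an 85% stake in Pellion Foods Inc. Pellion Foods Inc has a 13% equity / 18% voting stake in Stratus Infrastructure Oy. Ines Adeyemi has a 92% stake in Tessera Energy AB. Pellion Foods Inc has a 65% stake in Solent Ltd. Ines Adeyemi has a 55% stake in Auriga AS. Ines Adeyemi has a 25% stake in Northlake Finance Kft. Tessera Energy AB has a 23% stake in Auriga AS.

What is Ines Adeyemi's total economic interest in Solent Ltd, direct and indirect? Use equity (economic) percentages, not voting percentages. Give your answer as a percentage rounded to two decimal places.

Ines reaches Solent along 8 paths.
Via Tessera → Auriga: 92% × 23% × 8% = 1.6928%.
Via Brightwater → Auriga: 94% × 22% × 8% = 1.6544%.
Via Auriga: 55% × 8% = 4.4%.
Via Northlake → Pellion: 25% × 15% × 65% = 2.4375%.
Via Brightwater → Northlake → Pellion: 94% × 75% × 15% × 65% = 6.87375%.
Via Tessera → Auriga → Pellion: 92% × 23% × 85% × 65% = 11.6909%.
Via Brightwater → Auriga → Pellion: 94% × 22% × 85% × 65% = 11.4257%.
Via Auriga → Pellion: 55% × 85% × 65% = 30.3875%.
Total: 1.6928% + 1.6544% + 4.4% + 2.4375% + 6.87375% + 11.6909% + 11.4257% + 30.3875% = 70.56255%.
Rounded: 70.56%.

70.56%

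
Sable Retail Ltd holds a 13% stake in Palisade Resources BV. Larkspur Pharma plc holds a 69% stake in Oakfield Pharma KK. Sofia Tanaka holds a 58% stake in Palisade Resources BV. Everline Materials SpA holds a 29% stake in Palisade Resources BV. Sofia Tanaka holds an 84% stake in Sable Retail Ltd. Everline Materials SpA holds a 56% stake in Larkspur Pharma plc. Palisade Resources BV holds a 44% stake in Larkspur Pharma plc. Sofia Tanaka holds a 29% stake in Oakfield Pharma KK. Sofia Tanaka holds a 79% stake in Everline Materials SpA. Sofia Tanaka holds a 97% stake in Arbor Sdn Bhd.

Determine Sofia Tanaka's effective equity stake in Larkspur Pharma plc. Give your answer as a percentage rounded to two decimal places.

Sofia reaches Larkspur along 4 paths.
Via Everline: 79% × 56% = 44.24%.
Via Sable → Palisade: 84% × 13% × 44% = 4.8048%.
Via Everline → Palisade: 79% × 29% × 44% = 10.0804%.
Via Palisade: 58% × 44% = 25.52%.
Total: 44.24% + 4.8048% + 10.0804% + 25.52% = 84.6452%.
Rounded: 84.65%.

84.65%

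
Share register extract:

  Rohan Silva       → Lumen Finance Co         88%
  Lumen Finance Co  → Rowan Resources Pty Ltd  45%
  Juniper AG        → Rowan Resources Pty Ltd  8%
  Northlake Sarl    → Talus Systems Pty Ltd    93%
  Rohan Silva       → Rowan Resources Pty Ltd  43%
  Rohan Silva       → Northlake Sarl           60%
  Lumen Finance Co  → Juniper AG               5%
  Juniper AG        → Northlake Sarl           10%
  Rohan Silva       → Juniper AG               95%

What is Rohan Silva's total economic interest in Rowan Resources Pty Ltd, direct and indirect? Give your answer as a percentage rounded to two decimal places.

90.55%

Rohan reaches Rowan along 4 paths.
Via Lumen → Juniper: 88% × 5% × 8% = 0.352%.
Via Juniper: 95% × 8% = 7.6%.
Via Lumen: 88% × 45% = 39.6%.
Direct stake: 43% = 43%.
Total: 0.352% + 7.6% + 39.6% + 43% = 90.552%.
Rounded: 90.55%.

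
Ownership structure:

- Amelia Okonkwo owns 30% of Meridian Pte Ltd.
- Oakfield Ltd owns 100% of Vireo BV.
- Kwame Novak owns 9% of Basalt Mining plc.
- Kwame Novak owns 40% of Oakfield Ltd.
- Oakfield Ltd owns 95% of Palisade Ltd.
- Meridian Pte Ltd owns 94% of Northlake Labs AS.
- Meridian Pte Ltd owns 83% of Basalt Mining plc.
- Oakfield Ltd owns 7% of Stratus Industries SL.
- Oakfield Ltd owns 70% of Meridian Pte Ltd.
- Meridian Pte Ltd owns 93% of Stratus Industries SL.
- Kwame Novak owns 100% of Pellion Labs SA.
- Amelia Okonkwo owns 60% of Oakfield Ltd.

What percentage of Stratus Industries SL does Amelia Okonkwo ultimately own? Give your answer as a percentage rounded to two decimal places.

71.16%

Amelia reaches Stratus along 3 paths.
Via Oakfield: 60% × 7% = 4.2%.
Via Oakfield → Meridian: 60% × 70% × 93% = 39.06%.
Via Meridian: 30% × 93% = 27.9%.
Total: 4.2% + 39.06% + 27.9% = 71.16%.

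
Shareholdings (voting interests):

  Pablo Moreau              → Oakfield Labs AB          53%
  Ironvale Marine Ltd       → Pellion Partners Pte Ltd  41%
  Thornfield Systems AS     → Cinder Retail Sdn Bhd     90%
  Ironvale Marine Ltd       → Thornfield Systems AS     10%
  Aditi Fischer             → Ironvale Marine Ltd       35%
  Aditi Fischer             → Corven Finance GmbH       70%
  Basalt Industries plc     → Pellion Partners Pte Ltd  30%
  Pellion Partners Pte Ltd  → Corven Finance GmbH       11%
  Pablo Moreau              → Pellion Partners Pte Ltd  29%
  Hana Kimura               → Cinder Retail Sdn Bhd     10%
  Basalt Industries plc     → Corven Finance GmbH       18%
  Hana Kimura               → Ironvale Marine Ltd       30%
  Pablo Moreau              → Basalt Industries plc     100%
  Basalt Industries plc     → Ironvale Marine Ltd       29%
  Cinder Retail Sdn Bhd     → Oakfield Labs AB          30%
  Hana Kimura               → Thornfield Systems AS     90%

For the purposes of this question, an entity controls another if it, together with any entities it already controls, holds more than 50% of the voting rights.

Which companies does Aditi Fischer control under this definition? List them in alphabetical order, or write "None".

Corven Finance GmbH

Aditi holds 70% of Corven, so Aditi controls Corven.
No other company's threshold is met.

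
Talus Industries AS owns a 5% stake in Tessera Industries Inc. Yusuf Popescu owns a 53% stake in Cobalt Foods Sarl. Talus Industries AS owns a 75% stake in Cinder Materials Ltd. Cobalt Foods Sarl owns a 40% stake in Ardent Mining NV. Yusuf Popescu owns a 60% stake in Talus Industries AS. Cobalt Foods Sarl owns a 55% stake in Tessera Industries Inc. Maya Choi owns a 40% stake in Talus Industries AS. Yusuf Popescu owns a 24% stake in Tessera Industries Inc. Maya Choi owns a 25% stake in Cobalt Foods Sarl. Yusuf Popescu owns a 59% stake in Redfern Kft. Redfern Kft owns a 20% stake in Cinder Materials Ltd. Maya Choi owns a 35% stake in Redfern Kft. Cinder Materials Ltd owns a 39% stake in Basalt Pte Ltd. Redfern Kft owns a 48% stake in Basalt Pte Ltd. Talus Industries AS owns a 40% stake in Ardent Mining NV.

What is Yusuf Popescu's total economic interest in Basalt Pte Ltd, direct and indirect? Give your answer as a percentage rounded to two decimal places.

50.47%

Yusuf reaches Basalt along 3 paths.
Via Redfern: 59% × 48% = 28.32%.
Via Talus → Cinder: 60% × 75% × 39% = 17.55%.
Via Redfern → Cinder: 59% × 20% × 39% = 4.602%.
Total: 28.32% + 17.55% + 4.602% = 50.472%.
Rounded: 50.47%.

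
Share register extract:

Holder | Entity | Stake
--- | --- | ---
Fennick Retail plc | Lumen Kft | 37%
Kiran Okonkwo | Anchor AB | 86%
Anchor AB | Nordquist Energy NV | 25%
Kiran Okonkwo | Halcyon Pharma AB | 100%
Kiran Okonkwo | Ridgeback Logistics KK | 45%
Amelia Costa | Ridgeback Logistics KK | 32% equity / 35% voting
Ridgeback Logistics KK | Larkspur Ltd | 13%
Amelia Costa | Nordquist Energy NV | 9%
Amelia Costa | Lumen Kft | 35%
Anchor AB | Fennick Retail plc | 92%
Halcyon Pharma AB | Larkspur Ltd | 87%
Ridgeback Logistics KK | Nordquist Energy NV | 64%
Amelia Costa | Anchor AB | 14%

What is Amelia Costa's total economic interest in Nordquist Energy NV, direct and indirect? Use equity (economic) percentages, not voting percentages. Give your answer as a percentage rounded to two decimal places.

Amelia reaches Nordquist along 3 paths.
Direct stake: 9% = 9%.
Via Ridgeback: 32% × 64% = 20.48%.
Via Anchor: 14% × 25% = 3.5%.
Total: 9% + 20.48% + 3.5% = 32.98%.

32.98%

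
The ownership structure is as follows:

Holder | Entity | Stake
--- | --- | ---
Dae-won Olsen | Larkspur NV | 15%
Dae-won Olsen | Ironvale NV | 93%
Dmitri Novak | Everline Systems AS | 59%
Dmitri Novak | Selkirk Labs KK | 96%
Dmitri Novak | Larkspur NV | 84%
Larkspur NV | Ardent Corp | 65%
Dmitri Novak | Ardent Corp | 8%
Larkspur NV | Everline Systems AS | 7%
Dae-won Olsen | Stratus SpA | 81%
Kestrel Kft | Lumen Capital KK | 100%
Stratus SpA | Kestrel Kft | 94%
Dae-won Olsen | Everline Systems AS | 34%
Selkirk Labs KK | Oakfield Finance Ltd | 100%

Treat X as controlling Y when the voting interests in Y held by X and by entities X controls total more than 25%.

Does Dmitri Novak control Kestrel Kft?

Dmitri holds 84% of Larkspur, so Dmitri controls Larkspur.
Dmitri holds 96% of Selkirk, so Dmitri controls Selkirk.
Dmitri and Larkspur together hold 59% + 7% = 66% of Everline, so Dmitri controls Everline.
Larkspur and Dmitri together hold 65% + 8% = 73% of Ardent, so Dmitri controls Ardent.
Selkirk holds 100% of Oakfield, so Dmitri controls Oakfield.
Neither Dmitri nor any entity Dmitri controls holds any voting interest in Kestrel.
So Dmitri does not control Kestrel.

No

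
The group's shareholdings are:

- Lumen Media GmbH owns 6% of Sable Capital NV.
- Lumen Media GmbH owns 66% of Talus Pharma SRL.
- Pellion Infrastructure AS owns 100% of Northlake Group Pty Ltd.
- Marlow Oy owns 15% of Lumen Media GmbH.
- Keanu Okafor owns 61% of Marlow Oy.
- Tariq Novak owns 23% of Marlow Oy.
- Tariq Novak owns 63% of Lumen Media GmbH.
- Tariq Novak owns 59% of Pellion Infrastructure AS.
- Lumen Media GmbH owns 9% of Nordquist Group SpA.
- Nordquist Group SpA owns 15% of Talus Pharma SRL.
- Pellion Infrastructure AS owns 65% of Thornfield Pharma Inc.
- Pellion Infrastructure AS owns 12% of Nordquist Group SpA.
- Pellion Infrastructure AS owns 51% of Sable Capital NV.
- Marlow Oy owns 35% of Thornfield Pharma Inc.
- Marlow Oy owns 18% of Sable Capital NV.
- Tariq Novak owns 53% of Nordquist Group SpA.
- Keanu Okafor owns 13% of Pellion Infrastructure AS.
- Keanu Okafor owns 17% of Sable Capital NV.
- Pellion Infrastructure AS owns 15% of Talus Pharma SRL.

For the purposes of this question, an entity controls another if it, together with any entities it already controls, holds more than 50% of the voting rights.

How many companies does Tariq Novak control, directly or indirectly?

7

Tariq holds 59% of Pellion, so Tariq controls Pellion.
Pellion holds 100% of Northlake, so Tariq controls Northlake.
Tariq holds 63% of Lumen, so Tariq controls Lumen.
Lumen and Pellion together hold 6% + 51% = 57% of Sable, so Tariq controls Sable.
Pellion and Lumen and Tariq together hold 12% + 9% + 53% = 74% of Nordquist, so Tariq controls Nordquist.
Nordquist and Lumen and Pellion together hold 15% + 66% + 15% = 96% of Talus, so Tariq controls Talus.
Pellion holds 65% of Thornfield, so Tariq controls Thornfield.
No other company's threshold is met.
Tariq controls 7 companies.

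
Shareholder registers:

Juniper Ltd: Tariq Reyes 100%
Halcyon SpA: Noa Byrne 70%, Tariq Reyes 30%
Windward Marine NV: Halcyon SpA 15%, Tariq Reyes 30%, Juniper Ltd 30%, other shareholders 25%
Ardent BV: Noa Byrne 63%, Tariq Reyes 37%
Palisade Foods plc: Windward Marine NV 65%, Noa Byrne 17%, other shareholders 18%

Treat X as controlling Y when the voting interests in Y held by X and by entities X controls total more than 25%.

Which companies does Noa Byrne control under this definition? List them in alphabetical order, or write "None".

Ardent BV, Halcyon SpA

Noa holds 70% of Halcyon, so Noa controls Halcyon.
Noa holds 63% of Ardent, so Noa controls Ardent.
No other company's threshold is met.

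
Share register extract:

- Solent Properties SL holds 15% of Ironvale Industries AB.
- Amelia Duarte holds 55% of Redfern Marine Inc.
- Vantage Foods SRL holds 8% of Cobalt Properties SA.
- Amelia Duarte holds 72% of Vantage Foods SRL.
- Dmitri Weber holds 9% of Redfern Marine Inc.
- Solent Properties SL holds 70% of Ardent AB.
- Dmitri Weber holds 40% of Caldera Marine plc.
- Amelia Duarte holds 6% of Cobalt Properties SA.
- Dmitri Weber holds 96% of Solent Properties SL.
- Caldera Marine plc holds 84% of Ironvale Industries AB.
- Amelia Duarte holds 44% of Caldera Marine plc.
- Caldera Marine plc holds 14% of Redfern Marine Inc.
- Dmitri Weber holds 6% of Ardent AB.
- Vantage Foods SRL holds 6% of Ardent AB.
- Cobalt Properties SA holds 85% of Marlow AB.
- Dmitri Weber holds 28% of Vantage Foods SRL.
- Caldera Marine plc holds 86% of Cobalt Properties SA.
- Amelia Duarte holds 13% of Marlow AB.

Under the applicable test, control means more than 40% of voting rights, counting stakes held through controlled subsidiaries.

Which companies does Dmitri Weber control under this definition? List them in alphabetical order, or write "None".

Ardent AB, Solent Properties SL

Dmitri holds 96% of Solent, so Dmitri controls Solent.
Solent and Dmitri together hold 70% + 6% = 76% of Ardent, so Dmitri controls Ardent.
No other company's threshold is met.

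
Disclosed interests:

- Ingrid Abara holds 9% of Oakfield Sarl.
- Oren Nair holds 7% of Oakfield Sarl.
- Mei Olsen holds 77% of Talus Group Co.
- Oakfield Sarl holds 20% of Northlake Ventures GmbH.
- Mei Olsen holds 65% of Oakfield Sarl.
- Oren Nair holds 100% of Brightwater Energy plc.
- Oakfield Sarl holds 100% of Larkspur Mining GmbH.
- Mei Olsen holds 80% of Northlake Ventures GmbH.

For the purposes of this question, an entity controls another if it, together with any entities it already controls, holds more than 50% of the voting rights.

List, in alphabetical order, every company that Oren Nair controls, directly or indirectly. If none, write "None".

Brightwater Energy plc

Oren holds 100% of Brightwater, so Oren controls Brightwater.
No other company's threshold is met.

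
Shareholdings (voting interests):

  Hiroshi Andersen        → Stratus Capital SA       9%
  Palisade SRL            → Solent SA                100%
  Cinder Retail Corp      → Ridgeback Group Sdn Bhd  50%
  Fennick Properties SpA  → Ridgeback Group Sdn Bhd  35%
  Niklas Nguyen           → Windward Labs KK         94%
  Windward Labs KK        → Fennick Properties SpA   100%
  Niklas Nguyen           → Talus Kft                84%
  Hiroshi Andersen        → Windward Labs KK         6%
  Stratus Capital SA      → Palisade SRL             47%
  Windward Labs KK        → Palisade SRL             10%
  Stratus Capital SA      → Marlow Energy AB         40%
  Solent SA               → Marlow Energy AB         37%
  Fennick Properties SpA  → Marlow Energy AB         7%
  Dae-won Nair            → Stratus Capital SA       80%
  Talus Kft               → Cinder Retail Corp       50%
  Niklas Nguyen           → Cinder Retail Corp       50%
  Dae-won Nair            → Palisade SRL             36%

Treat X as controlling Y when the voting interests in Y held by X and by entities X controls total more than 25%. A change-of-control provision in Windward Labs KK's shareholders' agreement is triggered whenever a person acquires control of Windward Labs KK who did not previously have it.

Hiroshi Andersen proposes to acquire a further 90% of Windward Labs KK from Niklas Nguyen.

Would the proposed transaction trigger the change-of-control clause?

Yes

The purchase adds only to Hiroshi's holdings (Niklas's stake shrinks), so Hiroshi is the only person who could newly come to control Windward.
Hiroshi's largest direct stake is 9% in Stratus, which does not meet the threshold, so Hiroshi controls no company.
In Windward, Hiroshi's side holds only 6%, not > 25%.
So before the transaction, Hiroshi does not control Windward.
After the purchase, Hiroshi's direct stake in Windward rises to 6% + 90% = 96%, and Niklas's stake falls to 4%.
Hiroshi holds 96% of Windward, so Hiroshi controls Windward.
Hiroshi did not control Windward before and does after, so the clause is triggered.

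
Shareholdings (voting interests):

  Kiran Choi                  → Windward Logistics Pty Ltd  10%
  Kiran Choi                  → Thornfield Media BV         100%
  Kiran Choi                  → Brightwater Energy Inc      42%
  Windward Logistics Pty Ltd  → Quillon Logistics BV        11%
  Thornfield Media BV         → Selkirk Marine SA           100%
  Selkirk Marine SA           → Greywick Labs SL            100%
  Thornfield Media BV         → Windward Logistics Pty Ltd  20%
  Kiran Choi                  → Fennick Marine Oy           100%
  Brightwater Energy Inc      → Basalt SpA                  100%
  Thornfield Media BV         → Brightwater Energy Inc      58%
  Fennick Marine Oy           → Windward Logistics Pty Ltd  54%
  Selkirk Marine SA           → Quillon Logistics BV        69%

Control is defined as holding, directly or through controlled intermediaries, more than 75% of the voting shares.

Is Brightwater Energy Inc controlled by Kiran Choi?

Yes

Kiran holds 100% of Thornfield, so Kiran controls Thornfield.
Thornfield and Kiran together hold 58% + 42% = 100% of Brightwater, so Kiran controls Brightwater.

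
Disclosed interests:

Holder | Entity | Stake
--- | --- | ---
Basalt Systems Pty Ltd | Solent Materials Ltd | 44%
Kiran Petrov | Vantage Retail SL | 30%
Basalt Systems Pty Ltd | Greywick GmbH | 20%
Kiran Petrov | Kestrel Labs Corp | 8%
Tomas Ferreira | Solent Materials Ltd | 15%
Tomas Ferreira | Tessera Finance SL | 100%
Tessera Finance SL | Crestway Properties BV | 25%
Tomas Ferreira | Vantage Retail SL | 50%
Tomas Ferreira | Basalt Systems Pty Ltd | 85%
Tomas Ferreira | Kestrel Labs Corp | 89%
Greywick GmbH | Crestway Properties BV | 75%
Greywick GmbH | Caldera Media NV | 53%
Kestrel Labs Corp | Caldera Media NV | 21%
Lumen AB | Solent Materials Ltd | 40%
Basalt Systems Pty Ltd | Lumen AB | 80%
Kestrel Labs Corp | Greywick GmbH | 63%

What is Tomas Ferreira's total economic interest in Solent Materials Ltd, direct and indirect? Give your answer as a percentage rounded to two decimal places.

Tomas reaches Solent along 3 paths.
Via Basalt → Lumen: 85% × 80% × 40% = 27.2%.
Via Basalt: 85% × 44% = 37.4%.
Direct stake: 15% = 15%.
Total: 27.2% + 37.4% + 15% = 79.6%.
Rounded: 79.60%.

79.60%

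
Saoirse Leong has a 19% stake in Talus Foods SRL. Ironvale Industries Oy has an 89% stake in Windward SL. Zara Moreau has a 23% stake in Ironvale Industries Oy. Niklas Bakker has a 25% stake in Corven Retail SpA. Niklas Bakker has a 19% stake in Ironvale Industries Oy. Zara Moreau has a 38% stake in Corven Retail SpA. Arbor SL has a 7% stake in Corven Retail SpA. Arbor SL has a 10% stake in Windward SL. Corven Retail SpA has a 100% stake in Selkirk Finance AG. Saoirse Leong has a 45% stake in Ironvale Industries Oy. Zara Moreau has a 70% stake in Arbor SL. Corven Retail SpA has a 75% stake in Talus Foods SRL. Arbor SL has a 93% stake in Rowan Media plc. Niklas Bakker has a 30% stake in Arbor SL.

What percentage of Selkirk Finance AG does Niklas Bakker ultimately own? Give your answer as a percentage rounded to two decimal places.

Niklas reaches Selkirk along 2 paths.
Via Corven: 25% × 100% = 25%.
Via Arbor → Corven: 30% × 7% × 100% = 2.1%.
Total: 25% + 2.1% = 27.1%.
Rounded: 27.10%.

27.10%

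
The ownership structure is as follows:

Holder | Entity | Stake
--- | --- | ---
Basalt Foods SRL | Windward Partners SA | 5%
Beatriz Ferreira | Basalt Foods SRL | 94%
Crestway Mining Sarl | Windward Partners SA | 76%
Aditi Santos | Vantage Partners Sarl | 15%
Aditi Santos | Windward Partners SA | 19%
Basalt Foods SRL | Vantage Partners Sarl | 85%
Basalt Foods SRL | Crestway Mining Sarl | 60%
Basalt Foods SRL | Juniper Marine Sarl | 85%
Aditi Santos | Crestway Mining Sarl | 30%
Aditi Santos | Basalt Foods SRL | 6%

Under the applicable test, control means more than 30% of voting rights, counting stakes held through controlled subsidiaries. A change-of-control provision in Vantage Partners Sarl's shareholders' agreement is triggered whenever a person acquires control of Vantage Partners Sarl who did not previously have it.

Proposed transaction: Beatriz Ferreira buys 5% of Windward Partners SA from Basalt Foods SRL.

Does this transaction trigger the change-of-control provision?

The purchase adds only to Beatriz's holdings (Basalt's stake shrinks), so Beatriz is the only person who could newly come to control Vantage.
Beatriz holds 94% of Basalt, so Beatriz controls Basalt.
Basalt holds 85% of Vantage, so Beatriz controls Vantage.
So Beatriz already controls Vantage before the transaction.
After the purchase, Beatriz holds 5% of Windward directly, and Basalt's stake falls to 0%.
Beatriz controlled Vantage already, so this is not a new person acquiring control; every other person's position is unchanged or reduced.
No new person acquires control, so the clause is not triggered.

No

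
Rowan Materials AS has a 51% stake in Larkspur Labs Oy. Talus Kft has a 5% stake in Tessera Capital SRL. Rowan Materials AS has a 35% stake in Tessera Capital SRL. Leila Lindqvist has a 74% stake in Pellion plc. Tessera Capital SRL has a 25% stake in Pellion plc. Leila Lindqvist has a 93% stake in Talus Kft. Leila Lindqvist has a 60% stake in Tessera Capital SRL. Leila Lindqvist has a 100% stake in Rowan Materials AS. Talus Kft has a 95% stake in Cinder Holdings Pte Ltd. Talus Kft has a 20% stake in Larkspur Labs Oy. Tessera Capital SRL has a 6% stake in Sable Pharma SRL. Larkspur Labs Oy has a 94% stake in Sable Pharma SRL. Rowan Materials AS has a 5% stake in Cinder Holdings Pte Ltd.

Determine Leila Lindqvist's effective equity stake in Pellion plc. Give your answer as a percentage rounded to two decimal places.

Leila reaches Pellion along 4 paths.
Via Talus → Tessera: 93% × 5% × 25% = 1.1625%.
Via Rowan → Tessera: 100% × 35% × 25% = 8.75%.
Via Tessera: 60% × 25% = 15%.
Direct stake: 74% = 74%.
Total: 1.1625% + 8.75% + 15% + 74% = 98.9125%.
Rounded: 98.91%.

98.91%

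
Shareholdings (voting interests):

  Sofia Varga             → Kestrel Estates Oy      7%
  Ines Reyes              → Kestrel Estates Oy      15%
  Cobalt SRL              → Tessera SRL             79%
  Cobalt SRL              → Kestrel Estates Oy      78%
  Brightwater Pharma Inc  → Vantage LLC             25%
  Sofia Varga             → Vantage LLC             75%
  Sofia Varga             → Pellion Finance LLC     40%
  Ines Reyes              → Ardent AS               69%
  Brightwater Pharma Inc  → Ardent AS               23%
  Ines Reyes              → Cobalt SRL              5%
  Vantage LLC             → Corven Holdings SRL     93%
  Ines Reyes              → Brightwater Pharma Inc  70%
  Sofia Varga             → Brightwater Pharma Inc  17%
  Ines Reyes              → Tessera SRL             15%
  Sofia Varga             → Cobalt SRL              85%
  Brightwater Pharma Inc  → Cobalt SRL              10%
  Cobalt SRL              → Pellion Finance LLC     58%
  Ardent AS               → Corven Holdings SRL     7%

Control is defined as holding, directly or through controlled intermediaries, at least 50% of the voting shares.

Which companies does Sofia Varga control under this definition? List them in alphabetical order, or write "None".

Cobalt SRL, Corven Holdings SRL, Kestrel Estates Oy, Pellion Finance LLC, Tessera SRL, Vantage LLC

Sofia holds 85% of Cobalt, so Sofia controls Cobalt.
Sofia and Cobalt together hold 7% + 78% = 85% of Kestrel, so Sofia controls Kestrel.
Sofia holds 75% of Vantage, so Sofia controls Vantage.
Vantage holds 93% of Corven, so Sofia controls Corven.
Sofia and Cobalt together hold 40% + 58% = 98% of Pellion, so Sofia controls Pellion.
Cobalt holds 79% of Tessera, so Sofia controls Tessera.
No other company's threshold is met.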